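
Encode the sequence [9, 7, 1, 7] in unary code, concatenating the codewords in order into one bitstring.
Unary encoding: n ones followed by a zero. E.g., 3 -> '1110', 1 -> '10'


Encode each number as n ones followed by a terminating 0:
  9 -> 1111111110 (10 bits)
  7 -> 11111110 (8 bits)
  1 -> 10 (2 bits)
  7 -> 11111110 (8 bits)
Total length = 10 + 8 + 2 + 8 = 28 bits.

Unary([9, 7, 1, 7]) = 1111111110111111101011111110 (28 bits)


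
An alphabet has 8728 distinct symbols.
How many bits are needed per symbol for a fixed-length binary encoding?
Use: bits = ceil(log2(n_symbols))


log2(8728) = 13.0914
Bracket: 2^13 = 8192 < 8728 <= 2^14 = 16384
So ceil(log2(8728)) = 14

bits = ceil(log2(8728)) = ceil(13.0914) = 14 bits


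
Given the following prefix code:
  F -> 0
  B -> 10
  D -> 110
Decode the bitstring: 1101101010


Decoding step by step:
Bits 110 -> D
Bits 110 -> D
Bits 10 -> B
Bits 10 -> B


Decoded message: DDBB


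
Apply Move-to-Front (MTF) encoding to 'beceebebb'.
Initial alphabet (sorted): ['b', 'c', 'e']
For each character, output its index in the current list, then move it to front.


MTF encoding:
'b': index 0 in ['b', 'c', 'e'] -> ['b', 'c', 'e']
'e': index 2 in ['b', 'c', 'e'] -> ['e', 'b', 'c']
'c': index 2 in ['e', 'b', 'c'] -> ['c', 'e', 'b']
'e': index 1 in ['c', 'e', 'b'] -> ['e', 'c', 'b']
'e': index 0 in ['e', 'c', 'b'] -> ['e', 'c', 'b']
'b': index 2 in ['e', 'c', 'b'] -> ['b', 'e', 'c']
'e': index 1 in ['b', 'e', 'c'] -> ['e', 'b', 'c']
'b': index 1 in ['e', 'b', 'c'] -> ['b', 'e', 'c']
'b': index 0 in ['b', 'e', 'c'] -> ['b', 'e', 'c']


Output: [0, 2, 2, 1, 0, 2, 1, 1, 0]


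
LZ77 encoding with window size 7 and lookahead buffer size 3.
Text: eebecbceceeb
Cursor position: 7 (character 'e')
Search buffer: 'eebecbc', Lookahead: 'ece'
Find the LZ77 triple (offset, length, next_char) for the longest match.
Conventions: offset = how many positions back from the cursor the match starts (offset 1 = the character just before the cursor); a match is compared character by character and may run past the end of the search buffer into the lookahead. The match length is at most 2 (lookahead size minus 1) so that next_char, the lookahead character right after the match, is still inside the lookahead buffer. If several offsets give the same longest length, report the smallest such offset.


Try each offset into the search buffer:
  offset=1 (pos 6, char 'c'): match length 0
  offset=2 (pos 5, char 'b'): match length 0
  offset=3 (pos 4, char 'c'): match length 0
  offset=4 (pos 3, char 'e'): match length 2
  offset=5 (pos 2, char 'b'): match length 0
  offset=6 (pos 1, char 'e'): match length 1
  offset=7 (pos 0, char 'e'): match length 1
Longest match has length 2 at offset 4.
next_char = character at position 7 + 2 = 9 -> 'e'

Best match: offset=4, length=2 (matching 'ec' starting at position 3)
LZ77 triple: (4, 2, 'e')


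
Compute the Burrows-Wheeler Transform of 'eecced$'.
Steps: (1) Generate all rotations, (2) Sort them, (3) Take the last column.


Rotations (sorted):
  0: $eecced -> last char: d
  1: cced$ee -> last char: e
  2: ced$eec -> last char: c
  3: d$eecce -> last char: e
  4: ecced$e -> last char: e
  5: ed$eecc -> last char: c
  6: eecced$ -> last char: $


BWT = deceec$


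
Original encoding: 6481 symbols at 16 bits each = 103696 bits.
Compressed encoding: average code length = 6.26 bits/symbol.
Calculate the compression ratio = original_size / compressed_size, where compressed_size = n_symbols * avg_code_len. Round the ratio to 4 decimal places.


original_size = n_symbols * orig_bits = 6481 * 16 = 103696 bits
compressed_size = n_symbols * avg_code_len = 6481 * 6.26 = 40571.06 bits
ratio = original_size / compressed_size = 103696 / 40571.06 = 2.5559

Compression ratio = 2.5559


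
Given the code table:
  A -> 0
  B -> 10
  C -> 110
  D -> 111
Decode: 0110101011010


Decoding:
0 -> A
110 -> C
10 -> B
10 -> B
110 -> C
10 -> B


Result: ACBBCB


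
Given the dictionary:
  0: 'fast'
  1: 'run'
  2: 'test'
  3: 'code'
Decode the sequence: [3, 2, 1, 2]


Look up each index in the dictionary:
  3 -> 'code'
  2 -> 'test'
  1 -> 'run'
  2 -> 'test'

Decoded: "code test run test"


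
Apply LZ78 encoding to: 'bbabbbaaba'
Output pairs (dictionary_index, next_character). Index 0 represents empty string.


LZ78 encoding steps:
Dictionary: {0: ''}
Step 1: w='' (idx 0), next='b' -> output (0, 'b'), add 'b' as idx 1
Step 2: w='b' (idx 1), next='a' -> output (1, 'a'), add 'ba' as idx 2
Step 3: w='b' (idx 1), next='b' -> output (1, 'b'), add 'bb' as idx 3
Step 4: w='ba' (idx 2), next='a' -> output (2, 'a'), add 'baa' as idx 4
Step 5: w='ba' (idx 2), end of input -> output (2, '')


Encoded: [(0, 'b'), (1, 'a'), (1, 'b'), (2, 'a'), (2, '')]


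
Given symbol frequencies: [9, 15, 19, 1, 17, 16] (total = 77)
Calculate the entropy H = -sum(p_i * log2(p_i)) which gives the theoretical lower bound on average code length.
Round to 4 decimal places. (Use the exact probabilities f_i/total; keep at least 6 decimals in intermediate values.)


Per-symbol terms -p_i * log2(p_i) with p_i = f_i/77:
  p = 9/77 = 0.116883: log2(p) = -3.096862, -p*log2(p) = 0.361971
  p = 15/77 = 0.194805: log2(p) = -2.359896, -p*log2(p) = 0.459720
  p = 19/77 = 0.246753: log2(p) = -2.018859, -p*log2(p) = 0.498160
  p = 1/77 = 0.012987: log2(p) = -6.266787, -p*log2(p) = 0.081387
  p = 17/77 = 0.220779: log2(p) = -2.179324, -p*log2(p) = 0.481149
  p = 16/77 = 0.207792: log2(p) = -2.266787, -p*log2(p) = 0.471021
H = 0.361971 + 0.459720 + 0.498160 + 0.081387 + 0.481149 + 0.471021 = 2.353408

H = 2.3534 bits/symbol


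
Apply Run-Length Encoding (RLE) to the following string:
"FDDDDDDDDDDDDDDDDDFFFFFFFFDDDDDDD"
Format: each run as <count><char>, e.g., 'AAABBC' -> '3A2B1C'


Scanning runs left to right:
  i=0: run of 'F' x 1 -> '1F'
  i=1: run of 'D' x 17 -> '17D'
  i=18: run of 'F' x 8 -> '8F'
  i=26: run of 'D' x 7 -> '7D'

RLE = 1F17D8F7D


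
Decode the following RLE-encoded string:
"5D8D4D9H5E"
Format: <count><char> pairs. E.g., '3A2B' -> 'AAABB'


Expanding each <count><char> pair:
  5D -> 'DDDDD'
  8D -> 'DDDDDDDD'
  4D -> 'DDDD'
  9H -> 'HHHHHHHHH'
  5E -> 'EEEEE'

Decoded = DDDDDDDDDDDDDDDDDHHHHHHHHHEEEEE


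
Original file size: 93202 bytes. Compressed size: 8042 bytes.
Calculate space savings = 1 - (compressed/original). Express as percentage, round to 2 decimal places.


ratio = compressed/original = 8042/93202 = 0.086286
savings = 1 - ratio = 1 - 0.086286 = 0.913714
as a percentage: 0.913714 * 100 = 91.37%

Space savings = 1 - 8042/93202 = 91.37%


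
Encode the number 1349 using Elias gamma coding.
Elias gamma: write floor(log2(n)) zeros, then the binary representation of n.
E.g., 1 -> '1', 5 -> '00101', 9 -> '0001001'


num_bits = floor(log2(1349)) + 1 = 11
leading_zeros = num_bits - 1 = 10
binary(1349) = 10101000101

Elias gamma(1349) = '0000000000' + '10101000101' = 000000000010101000101 (21 bits)


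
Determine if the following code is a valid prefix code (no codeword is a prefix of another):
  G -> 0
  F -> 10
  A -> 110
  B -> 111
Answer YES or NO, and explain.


Checking each pair (does one codeword prefix another?):
  G='0' vs F='10': no prefix
  G='0' vs A='110': no prefix
  G='0' vs B='111': no prefix
  F='10' vs G='0': no prefix
  F='10' vs A='110': no prefix
  F='10' vs B='111': no prefix
  A='110' vs G='0': no prefix
  A='110' vs F='10': no prefix
  A='110' vs B='111': no prefix
  B='111' vs G='0': no prefix
  B='111' vs F='10': no prefix
  B='111' vs A='110': no prefix
No violation found over all pairs.

YES -- this is a valid prefix code. No codeword is a prefix of any other codeword.


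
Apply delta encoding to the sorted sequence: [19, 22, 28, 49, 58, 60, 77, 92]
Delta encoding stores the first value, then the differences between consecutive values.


First value: 19
Deltas:
  22 - 19 = 3
  28 - 22 = 6
  49 - 28 = 21
  58 - 49 = 9
  60 - 58 = 2
  77 - 60 = 17
  92 - 77 = 15


Delta encoded: [19, 3, 6, 21, 9, 2, 17, 15]


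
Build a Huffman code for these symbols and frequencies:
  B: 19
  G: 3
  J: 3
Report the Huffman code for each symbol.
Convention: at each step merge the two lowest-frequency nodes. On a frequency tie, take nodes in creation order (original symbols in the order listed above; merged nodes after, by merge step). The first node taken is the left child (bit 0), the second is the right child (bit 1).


Huffman tree construction:
Step 1: Merge G(3) + J(3) = 6
Step 2: Merge (G+J)(6) + B(19) = 25
Read each symbol's code off the tree from the root (left child = 0, right child = 1).

Codes:
  B: 1 (length 1)
  G: 00 (length 2)
  J: 01 (length 2)
Average code length: 31/25 = 1.2400 bits/symbol


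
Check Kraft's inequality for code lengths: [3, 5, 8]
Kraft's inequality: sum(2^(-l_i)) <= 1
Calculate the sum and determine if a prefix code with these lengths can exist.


Sum = 2^(-3) + 2^(-5) + 2^(-8)
    = 0.125 + 0.03125 + 0.00390625
    = 41/256 = 0.16015625
Since 0.16015625 <= 1, Kraft's inequality IS satisfied.
A prefix code with these lengths CAN exist.

Kraft sum = 0.16015625. Satisfied.


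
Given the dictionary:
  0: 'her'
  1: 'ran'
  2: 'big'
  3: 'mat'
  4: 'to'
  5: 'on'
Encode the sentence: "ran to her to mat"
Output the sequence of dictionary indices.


Look up each word in the dictionary:
  'ran' -> 1
  'to' -> 4
  'her' -> 0
  'to' -> 4
  'mat' -> 3

Encoded: [1, 4, 0, 4, 3]


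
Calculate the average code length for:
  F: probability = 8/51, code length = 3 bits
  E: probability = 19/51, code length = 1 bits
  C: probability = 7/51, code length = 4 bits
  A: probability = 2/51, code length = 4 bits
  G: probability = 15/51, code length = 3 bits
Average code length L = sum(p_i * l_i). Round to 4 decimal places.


Weighted contributions p_i * l_i:
  F: (8/51) * 3 = 24/51
  E: (19/51) * 1 = 19/51
  C: (7/51) * 4 = 28/51
  A: (2/51) * 4 = 8/51
  G: (15/51) * 3 = 45/51
Sum = (24 + 19 + 28 + 8 + 45)/51 = 124/51

L = 124/51 = 2.4314 bits/symbol


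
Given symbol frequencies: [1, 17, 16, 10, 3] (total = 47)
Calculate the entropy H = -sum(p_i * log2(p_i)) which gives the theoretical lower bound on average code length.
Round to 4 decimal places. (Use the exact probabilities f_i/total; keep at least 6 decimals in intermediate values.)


Per-symbol terms -p_i * log2(p_i) with p_i = f_i/47:
  p = 1/47 = 0.021277: log2(p) = -5.554589, -p*log2(p) = 0.118183
  p = 17/47 = 0.361702: log2(p) = -1.467126, -p*log2(p) = 0.530663
  p = 16/47 = 0.340426: log2(p) = -1.554589, -p*log2(p) = 0.529222
  p = 10/47 = 0.212766: log2(p) = -2.232661, -p*log2(p) = 0.475034
  p = 3/47 = 0.063830: log2(p) = -3.969626, -p*log2(p) = 0.253380
H = 0.118183 + 0.530663 + 0.529222 + 0.475034 + 0.253380 = 1.906482

H = 1.9065 bits/symbol


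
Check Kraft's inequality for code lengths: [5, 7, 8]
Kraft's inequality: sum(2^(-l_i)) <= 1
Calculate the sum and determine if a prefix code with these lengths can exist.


Sum = 2^(-5) + 2^(-7) + 2^(-8)
    = 0.03125 + 0.0078125 + 0.00390625
    = 11/256 = 0.04296875
Since 0.04296875 <= 1, Kraft's inequality IS satisfied.
A prefix code with these lengths CAN exist.

Kraft sum = 0.04296875. Satisfied.


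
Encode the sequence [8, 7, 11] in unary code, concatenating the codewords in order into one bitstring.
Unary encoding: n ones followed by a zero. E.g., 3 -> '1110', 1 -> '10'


Encode each number as n ones followed by a terminating 0:
  8 -> 111111110 (9 bits)
  7 -> 11111110 (8 bits)
  11 -> 111111111110 (12 bits)
Total length = 9 + 8 + 12 = 29 bits.

Unary([8, 7, 11]) = 11111111011111110111111111110 (29 bits)


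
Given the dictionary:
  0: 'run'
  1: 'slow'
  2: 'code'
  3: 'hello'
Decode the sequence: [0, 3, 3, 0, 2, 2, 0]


Look up each index in the dictionary:
  0 -> 'run'
  3 -> 'hello'
  3 -> 'hello'
  0 -> 'run'
  2 -> 'code'
  2 -> 'code'
  0 -> 'run'

Decoded: "run hello hello run code code run"


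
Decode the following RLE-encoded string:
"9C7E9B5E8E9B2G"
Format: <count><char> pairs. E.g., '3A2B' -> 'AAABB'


Expanding each <count><char> pair:
  9C -> 'CCCCCCCCC'
  7E -> 'EEEEEEE'
  9B -> 'BBBBBBBBB'
  5E -> 'EEEEE'
  8E -> 'EEEEEEEE'
  9B -> 'BBBBBBBBB'
  2G -> 'GG'

Decoded = CCCCCCCCCEEEEEEEBBBBBBBBBEEEEEEEEEEEEEBBBBBBBBBGG


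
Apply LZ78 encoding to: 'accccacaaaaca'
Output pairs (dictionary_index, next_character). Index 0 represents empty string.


LZ78 encoding steps:
Dictionary: {0: ''}
Step 1: w='' (idx 0), next='a' -> output (0, 'a'), add 'a' as idx 1
Step 2: w='' (idx 0), next='c' -> output (0, 'c'), add 'c' as idx 2
Step 3: w='c' (idx 2), next='c' -> output (2, 'c'), add 'cc' as idx 3
Step 4: w='c' (idx 2), next='a' -> output (2, 'a'), add 'ca' as idx 4
Step 5: w='ca' (idx 4), next='a' -> output (4, 'a'), add 'caa' as idx 5
Step 6: w='a' (idx 1), next='a' -> output (1, 'a'), add 'aa' as idx 6
Step 7: w='ca' (idx 4), end of input -> output (4, '')


Encoded: [(0, 'a'), (0, 'c'), (2, 'c'), (2, 'a'), (4, 'a'), (1, 'a'), (4, '')]


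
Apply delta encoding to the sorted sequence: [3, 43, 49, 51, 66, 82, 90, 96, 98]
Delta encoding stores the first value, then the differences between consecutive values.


First value: 3
Deltas:
  43 - 3 = 40
  49 - 43 = 6
  51 - 49 = 2
  66 - 51 = 15
  82 - 66 = 16
  90 - 82 = 8
  96 - 90 = 6
  98 - 96 = 2


Delta encoded: [3, 40, 6, 2, 15, 16, 8, 6, 2]


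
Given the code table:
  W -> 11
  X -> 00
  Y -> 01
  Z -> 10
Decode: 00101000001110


Decoding:
00 -> X
10 -> Z
10 -> Z
00 -> X
00 -> X
11 -> W
10 -> Z


Result: XZZXXWZ


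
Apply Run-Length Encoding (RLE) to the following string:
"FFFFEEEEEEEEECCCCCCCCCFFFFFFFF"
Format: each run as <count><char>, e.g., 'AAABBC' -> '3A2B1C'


Scanning runs left to right:
  i=0: run of 'F' x 4 -> '4F'
  i=4: run of 'E' x 9 -> '9E'
  i=13: run of 'C' x 9 -> '9C'
  i=22: run of 'F' x 8 -> '8F'

RLE = 4F9E9C8F


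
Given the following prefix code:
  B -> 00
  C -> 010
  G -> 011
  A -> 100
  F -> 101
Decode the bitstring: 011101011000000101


Decoding step by step:
Bits 011 -> G
Bits 101 -> F
Bits 011 -> G
Bits 00 -> B
Bits 00 -> B
Bits 00 -> B
Bits 101 -> F


Decoded message: GFGBBBF


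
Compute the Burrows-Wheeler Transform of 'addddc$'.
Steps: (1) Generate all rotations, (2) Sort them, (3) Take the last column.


Rotations (sorted):
  0: $addddc -> last char: c
  1: addddc$ -> last char: $
  2: c$adddd -> last char: d
  3: dc$addd -> last char: d
  4: ddc$add -> last char: d
  5: dddc$ad -> last char: d
  6: ddddc$a -> last char: a


BWT = c$dddda


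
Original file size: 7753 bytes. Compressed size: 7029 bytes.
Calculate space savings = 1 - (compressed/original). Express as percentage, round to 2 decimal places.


ratio = compressed/original = 7029/7753 = 0.906617
savings = 1 - ratio = 1 - 0.906617 = 0.093383
as a percentage: 0.093383 * 100 = 9.34%

Space savings = 1 - 7029/7753 = 9.34%


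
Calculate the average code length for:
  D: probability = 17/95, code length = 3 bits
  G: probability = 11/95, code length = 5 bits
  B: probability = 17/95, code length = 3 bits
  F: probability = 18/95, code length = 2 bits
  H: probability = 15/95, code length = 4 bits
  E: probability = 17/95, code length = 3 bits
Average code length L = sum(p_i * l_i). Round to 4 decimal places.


Weighted contributions p_i * l_i:
  D: (17/95) * 3 = 51/95
  G: (11/95) * 5 = 55/95
  B: (17/95) * 3 = 51/95
  F: (18/95) * 2 = 36/95
  H: (15/95) * 4 = 60/95
  E: (17/95) * 3 = 51/95
Sum = (51 + 55 + 51 + 36 + 60 + 51)/95 = 304/95

L = 304/95 = 3.2000 bits/symbol


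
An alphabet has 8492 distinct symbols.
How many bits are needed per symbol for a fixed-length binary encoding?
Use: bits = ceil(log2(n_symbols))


log2(8492) = 13.0519
Bracket: 2^13 = 8192 < 8492 <= 2^14 = 16384
So ceil(log2(8492)) = 14

bits = ceil(log2(8492)) = ceil(13.0519) = 14 bits


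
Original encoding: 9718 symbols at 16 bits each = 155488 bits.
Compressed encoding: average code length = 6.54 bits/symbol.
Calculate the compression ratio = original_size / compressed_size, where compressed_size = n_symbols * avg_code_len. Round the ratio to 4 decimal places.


original_size = n_symbols * orig_bits = 9718 * 16 = 155488 bits
compressed_size = n_symbols * avg_code_len = 9718 * 6.54 = 63555.72 bits
ratio = original_size / compressed_size = 155488 / 63555.72 = 2.4465

Compression ratio = 2.4465


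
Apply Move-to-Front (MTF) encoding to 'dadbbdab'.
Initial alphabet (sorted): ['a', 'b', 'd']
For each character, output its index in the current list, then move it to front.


MTF encoding:
'd': index 2 in ['a', 'b', 'd'] -> ['d', 'a', 'b']
'a': index 1 in ['d', 'a', 'b'] -> ['a', 'd', 'b']
'd': index 1 in ['a', 'd', 'b'] -> ['d', 'a', 'b']
'b': index 2 in ['d', 'a', 'b'] -> ['b', 'd', 'a']
'b': index 0 in ['b', 'd', 'a'] -> ['b', 'd', 'a']
'd': index 1 in ['b', 'd', 'a'] -> ['d', 'b', 'a']
'a': index 2 in ['d', 'b', 'a'] -> ['a', 'd', 'b']
'b': index 2 in ['a', 'd', 'b'] -> ['b', 'a', 'd']


Output: [2, 1, 1, 2, 0, 1, 2, 2]


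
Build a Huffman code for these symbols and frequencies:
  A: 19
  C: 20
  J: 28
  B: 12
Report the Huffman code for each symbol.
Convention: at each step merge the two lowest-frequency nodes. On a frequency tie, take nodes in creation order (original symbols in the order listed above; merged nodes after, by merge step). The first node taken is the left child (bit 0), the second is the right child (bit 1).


Huffman tree construction:
Step 1: Merge B(12) + A(19) = 31
Step 2: Merge C(20) + J(28) = 48
Step 3: Merge (B+A)(31) + (C+J)(48) = 79
Read each symbol's code off the tree from the root (left child = 0, right child = 1).

Codes:
  A: 01 (length 2)
  C: 10 (length 2)
  J: 11 (length 2)
  B: 00 (length 2)
Average code length: 158/79 = 2.0000 bits/symbol


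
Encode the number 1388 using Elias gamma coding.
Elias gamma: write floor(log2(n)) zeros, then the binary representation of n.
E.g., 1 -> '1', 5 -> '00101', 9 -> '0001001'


num_bits = floor(log2(1388)) + 1 = 11
leading_zeros = num_bits - 1 = 10
binary(1388) = 10101101100

Elias gamma(1388) = '0000000000' + '10101101100' = 000000000010101101100 (21 bits)


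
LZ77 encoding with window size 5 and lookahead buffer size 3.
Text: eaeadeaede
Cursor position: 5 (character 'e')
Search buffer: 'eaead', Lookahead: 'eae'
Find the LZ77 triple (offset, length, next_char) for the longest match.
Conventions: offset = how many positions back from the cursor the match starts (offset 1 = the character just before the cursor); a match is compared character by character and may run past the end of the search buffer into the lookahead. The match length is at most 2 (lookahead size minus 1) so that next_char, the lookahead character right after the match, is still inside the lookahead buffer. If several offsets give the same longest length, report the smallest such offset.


Try each offset into the search buffer:
  offset=1 (pos 4, char 'd'): match length 0
  offset=2 (pos 3, char 'a'): match length 0
  offset=3 (pos 2, char 'e'): match length 2
  offset=4 (pos 1, char 'a'): match length 0
  offset=5 (pos 0, char 'e'): match length 2
Longest match has length 2, found at offsets 3, 5; take the smallest, offset 3.
next_char = character at position 5 + 2 = 7 -> 'e'

Best match: offset=3, length=2 (matching 'ea' starting at position 2)
LZ77 triple: (3, 2, 'e')


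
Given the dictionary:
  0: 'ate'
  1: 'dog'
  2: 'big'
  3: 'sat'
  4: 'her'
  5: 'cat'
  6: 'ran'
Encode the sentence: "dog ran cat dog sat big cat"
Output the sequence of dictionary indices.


Look up each word in the dictionary:
  'dog' -> 1
  'ran' -> 6
  'cat' -> 5
  'dog' -> 1
  'sat' -> 3
  'big' -> 2
  'cat' -> 5

Encoded: [1, 6, 5, 1, 3, 2, 5]


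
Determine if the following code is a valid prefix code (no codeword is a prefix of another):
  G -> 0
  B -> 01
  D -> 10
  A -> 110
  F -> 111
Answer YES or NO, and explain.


Checking each pair (does one codeword prefix another?):
  G='0' vs B='01': prefix -- VIOLATION

NO -- this is NOT a valid prefix code. G (0) is a prefix of B (01).


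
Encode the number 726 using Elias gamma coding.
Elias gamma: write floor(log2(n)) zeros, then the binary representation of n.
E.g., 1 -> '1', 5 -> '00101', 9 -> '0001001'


num_bits = floor(log2(726)) + 1 = 10
leading_zeros = num_bits - 1 = 9
binary(726) = 1011010110

Elias gamma(726) = '000000000' + '1011010110' = 0000000001011010110 (19 bits)


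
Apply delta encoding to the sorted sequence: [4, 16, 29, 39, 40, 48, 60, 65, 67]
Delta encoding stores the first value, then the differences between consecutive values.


First value: 4
Deltas:
  16 - 4 = 12
  29 - 16 = 13
  39 - 29 = 10
  40 - 39 = 1
  48 - 40 = 8
  60 - 48 = 12
  65 - 60 = 5
  67 - 65 = 2


Delta encoded: [4, 12, 13, 10, 1, 8, 12, 5, 2]


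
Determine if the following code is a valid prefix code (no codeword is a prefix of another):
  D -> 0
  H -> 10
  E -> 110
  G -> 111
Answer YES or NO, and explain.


Checking each pair (does one codeword prefix another?):
  D='0' vs H='10': no prefix
  D='0' vs E='110': no prefix
  D='0' vs G='111': no prefix
  H='10' vs D='0': no prefix
  H='10' vs E='110': no prefix
  H='10' vs G='111': no prefix
  E='110' vs D='0': no prefix
  E='110' vs H='10': no prefix
  E='110' vs G='111': no prefix
  G='111' vs D='0': no prefix
  G='111' vs H='10': no prefix
  G='111' vs E='110': no prefix
No violation found over all pairs.

YES -- this is a valid prefix code. No codeword is a prefix of any other codeword.


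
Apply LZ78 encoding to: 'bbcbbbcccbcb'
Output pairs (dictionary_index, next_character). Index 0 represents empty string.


LZ78 encoding steps:
Dictionary: {0: ''}
Step 1: w='' (idx 0), next='b' -> output (0, 'b'), add 'b' as idx 1
Step 2: w='b' (idx 1), next='c' -> output (1, 'c'), add 'bc' as idx 2
Step 3: w='b' (idx 1), next='b' -> output (1, 'b'), add 'bb' as idx 3
Step 4: w='bc' (idx 2), next='c' -> output (2, 'c'), add 'bcc' as idx 4
Step 5: w='' (idx 0), next='c' -> output (0, 'c'), add 'c' as idx 5
Step 6: w='bc' (idx 2), next='b' -> output (2, 'b'), add 'bcb' as idx 6


Encoded: [(0, 'b'), (1, 'c'), (1, 'b'), (2, 'c'), (0, 'c'), (2, 'b')]


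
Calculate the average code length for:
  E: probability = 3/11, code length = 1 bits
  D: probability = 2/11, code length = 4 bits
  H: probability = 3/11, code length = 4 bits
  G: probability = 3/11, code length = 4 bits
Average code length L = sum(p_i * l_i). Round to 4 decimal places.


Weighted contributions p_i * l_i:
  E: (3/11) * 1 = 3/11
  D: (2/11) * 4 = 8/11
  H: (3/11) * 4 = 12/11
  G: (3/11) * 4 = 12/11
Sum = (3 + 8 + 12 + 12)/11 = 35/11

L = 35/11 = 3.1818 bits/symbol


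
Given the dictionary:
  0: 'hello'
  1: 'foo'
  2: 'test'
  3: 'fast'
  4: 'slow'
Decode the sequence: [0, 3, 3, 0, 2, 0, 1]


Look up each index in the dictionary:
  0 -> 'hello'
  3 -> 'fast'
  3 -> 'fast'
  0 -> 'hello'
  2 -> 'test'
  0 -> 'hello'
  1 -> 'foo'

Decoded: "hello fast fast hello test hello foo"


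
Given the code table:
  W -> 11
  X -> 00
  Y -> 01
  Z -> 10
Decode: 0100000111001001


Decoding:
01 -> Y
00 -> X
00 -> X
01 -> Y
11 -> W
00 -> X
10 -> Z
01 -> Y


Result: YXXYWXZY


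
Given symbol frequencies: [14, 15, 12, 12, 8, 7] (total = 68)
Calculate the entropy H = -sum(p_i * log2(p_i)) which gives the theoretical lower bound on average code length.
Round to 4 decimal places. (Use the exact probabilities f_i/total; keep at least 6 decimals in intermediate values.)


Per-symbol terms -p_i * log2(p_i) with p_i = f_i/68:
  p = 14/68 = 0.205882: log2(p) = -2.280108, -p*log2(p) = 0.469434
  p = 15/68 = 0.220588: log2(p) = -2.180572, -p*log2(p) = 0.481009
  p = 12/68 = 0.176471: log2(p) = -2.502500, -p*log2(p) = 0.441618
  p = 12/68 = 0.176471: log2(p) = -2.502500, -p*log2(p) = 0.441618
  p = 8/68 = 0.117647: log2(p) = -3.087463, -p*log2(p) = 0.363231
  p = 7/68 = 0.102941: log2(p) = -3.280108, -p*log2(p) = 0.337658
H = 0.469434 + 0.481009 + 0.441618 + 0.441618 + 0.363231 + 0.337658 = 2.534568

H = 2.5346 bits/symbol


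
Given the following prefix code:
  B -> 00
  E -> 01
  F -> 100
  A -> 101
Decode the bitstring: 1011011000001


Decoding step by step:
Bits 101 -> A
Bits 101 -> A
Bits 100 -> F
Bits 00 -> B
Bits 01 -> E


Decoded message: AAFBE


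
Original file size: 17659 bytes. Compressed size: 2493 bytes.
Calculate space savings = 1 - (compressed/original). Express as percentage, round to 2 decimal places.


ratio = compressed/original = 2493/17659 = 0.141174
savings = 1 - ratio = 1 - 0.141174 = 0.858826
as a percentage: 0.858826 * 100 = 85.88%

Space savings = 1 - 2493/17659 = 85.88%


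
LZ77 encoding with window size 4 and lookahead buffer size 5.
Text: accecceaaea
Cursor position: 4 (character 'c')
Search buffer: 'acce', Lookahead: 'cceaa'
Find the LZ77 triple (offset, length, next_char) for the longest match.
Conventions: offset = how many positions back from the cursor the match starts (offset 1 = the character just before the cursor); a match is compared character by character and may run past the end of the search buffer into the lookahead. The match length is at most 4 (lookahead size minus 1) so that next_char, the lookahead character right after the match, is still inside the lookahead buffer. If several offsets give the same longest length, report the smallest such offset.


Try each offset into the search buffer:
  offset=1 (pos 3, char 'e'): match length 0
  offset=2 (pos 2, char 'c'): match length 1
  offset=3 (pos 1, char 'c'): match length 3
  offset=4 (pos 0, char 'a'): match length 0
Longest match has length 3 at offset 3.
next_char = character at position 4 + 3 = 7 -> 'a'

Best match: offset=3, length=3 (matching 'cce' starting at position 1)
LZ77 triple: (3, 3, 'a')


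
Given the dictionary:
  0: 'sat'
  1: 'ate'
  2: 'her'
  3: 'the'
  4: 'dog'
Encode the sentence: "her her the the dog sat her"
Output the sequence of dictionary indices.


Look up each word in the dictionary:
  'her' -> 2
  'her' -> 2
  'the' -> 3
  'the' -> 3
  'dog' -> 4
  'sat' -> 0
  'her' -> 2

Encoded: [2, 2, 3, 3, 4, 0, 2]


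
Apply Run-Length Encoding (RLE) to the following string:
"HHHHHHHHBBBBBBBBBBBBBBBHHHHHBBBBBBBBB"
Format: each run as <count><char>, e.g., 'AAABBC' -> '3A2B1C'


Scanning runs left to right:
  i=0: run of 'H' x 8 -> '8H'
  i=8: run of 'B' x 15 -> '15B'
  i=23: run of 'H' x 5 -> '5H'
  i=28: run of 'B' x 9 -> '9B'

RLE = 8H15B5H9B


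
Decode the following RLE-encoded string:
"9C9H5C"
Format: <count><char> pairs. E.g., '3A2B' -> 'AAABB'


Expanding each <count><char> pair:
  9C -> 'CCCCCCCCC'
  9H -> 'HHHHHHHHH'
  5C -> 'CCCCC'

Decoded = CCCCCCCCCHHHHHHHHHCCCCC


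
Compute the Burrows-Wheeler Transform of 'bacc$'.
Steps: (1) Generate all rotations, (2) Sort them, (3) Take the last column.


Rotations (sorted):
  0: $bacc -> last char: c
  1: acc$b -> last char: b
  2: bacc$ -> last char: $
  3: c$bac -> last char: c
  4: cc$ba -> last char: a


BWT = cb$ca


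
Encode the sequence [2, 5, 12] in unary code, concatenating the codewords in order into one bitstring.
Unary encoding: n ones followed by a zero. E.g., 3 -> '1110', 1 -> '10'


Encode each number as n ones followed by a terminating 0:
  2 -> 110 (3 bits)
  5 -> 111110 (6 bits)
  12 -> 1111111111110 (13 bits)
Total length = 3 + 6 + 13 = 22 bits.

Unary([2, 5, 12]) = 1101111101111111111110 (22 bits)


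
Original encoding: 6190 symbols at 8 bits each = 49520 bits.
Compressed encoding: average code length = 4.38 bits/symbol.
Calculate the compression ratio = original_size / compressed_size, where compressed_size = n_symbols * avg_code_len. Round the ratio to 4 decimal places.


original_size = n_symbols * orig_bits = 6190 * 8 = 49520 bits
compressed_size = n_symbols * avg_code_len = 6190 * 4.38 = 27112.2 bits
ratio = original_size / compressed_size = 49520 / 27112.2 = 1.8265

Compression ratio = 1.8265


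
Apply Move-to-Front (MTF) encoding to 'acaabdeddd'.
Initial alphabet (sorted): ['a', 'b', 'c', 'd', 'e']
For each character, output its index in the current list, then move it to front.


MTF encoding:
'a': index 0 in ['a', 'b', 'c', 'd', 'e'] -> ['a', 'b', 'c', 'd', 'e']
'c': index 2 in ['a', 'b', 'c', 'd', 'e'] -> ['c', 'a', 'b', 'd', 'e']
'a': index 1 in ['c', 'a', 'b', 'd', 'e'] -> ['a', 'c', 'b', 'd', 'e']
'a': index 0 in ['a', 'c', 'b', 'd', 'e'] -> ['a', 'c', 'b', 'd', 'e']
'b': index 2 in ['a', 'c', 'b', 'd', 'e'] -> ['b', 'a', 'c', 'd', 'e']
'd': index 3 in ['b', 'a', 'c', 'd', 'e'] -> ['d', 'b', 'a', 'c', 'e']
'e': index 4 in ['d', 'b', 'a', 'c', 'e'] -> ['e', 'd', 'b', 'a', 'c']
'd': index 1 in ['e', 'd', 'b', 'a', 'c'] -> ['d', 'e', 'b', 'a', 'c']
'd': index 0 in ['d', 'e', 'b', 'a', 'c'] -> ['d', 'e', 'b', 'a', 'c']
'd': index 0 in ['d', 'e', 'b', 'a', 'c'] -> ['d', 'e', 'b', 'a', 'c']


Output: [0, 2, 1, 0, 2, 3, 4, 1, 0, 0]


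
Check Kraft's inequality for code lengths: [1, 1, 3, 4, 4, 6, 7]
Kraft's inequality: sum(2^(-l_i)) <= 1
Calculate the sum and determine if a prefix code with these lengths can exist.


Sum = 2^(-1) + 2^(-1) + 2^(-3) + 2^(-4) + 2^(-4) + 2^(-6) + 2^(-7)
    = 0.5 + 0.5 + 0.125 + 0.0625 + 0.0625 + 0.015625 + 0.0078125
    = 163/128 = 1.2734375
Since 1.2734375 > 1, Kraft's inequality is NOT satisfied.
A prefix code with these lengths CANNOT exist.

Kraft sum = 1.2734375. Not satisfied.


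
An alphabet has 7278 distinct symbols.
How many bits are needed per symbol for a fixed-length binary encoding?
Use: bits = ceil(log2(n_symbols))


log2(7278) = 12.8293
Bracket: 2^12 = 4096 < 7278 <= 2^13 = 8192
So ceil(log2(7278)) = 13

bits = ceil(log2(7278)) = ceil(12.8293) = 13 bits


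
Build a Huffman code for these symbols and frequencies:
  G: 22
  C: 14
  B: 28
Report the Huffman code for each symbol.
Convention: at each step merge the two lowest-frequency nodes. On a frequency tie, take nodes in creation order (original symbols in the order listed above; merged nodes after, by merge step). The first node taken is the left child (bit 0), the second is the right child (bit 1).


Huffman tree construction:
Step 1: Merge C(14) + G(22) = 36
Step 2: Merge B(28) + (C+G)(36) = 64
Read each symbol's code off the tree from the root (left child = 0, right child = 1).

Codes:
  G: 11 (length 2)
  C: 10 (length 2)
  B: 0 (length 1)
Average code length: 100/64 = 1.5625 bits/symbol


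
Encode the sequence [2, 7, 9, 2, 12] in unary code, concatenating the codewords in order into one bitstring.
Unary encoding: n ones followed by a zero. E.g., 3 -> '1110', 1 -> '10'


Encode each number as n ones followed by a terminating 0:
  2 -> 110 (3 bits)
  7 -> 11111110 (8 bits)
  9 -> 1111111110 (10 bits)
  2 -> 110 (3 bits)
  12 -> 1111111111110 (13 bits)
Total length = 3 + 8 + 10 + 3 + 13 = 37 bits.

Unary([2, 7, 9, 2, 12]) = 1101111111011111111101101111111111110 (37 bits)


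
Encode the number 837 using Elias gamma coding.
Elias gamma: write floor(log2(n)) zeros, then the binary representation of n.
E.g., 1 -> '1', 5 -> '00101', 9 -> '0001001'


num_bits = floor(log2(837)) + 1 = 10
leading_zeros = num_bits - 1 = 9
binary(837) = 1101000101

Elias gamma(837) = '000000000' + '1101000101' = 0000000001101000101 (19 bits)


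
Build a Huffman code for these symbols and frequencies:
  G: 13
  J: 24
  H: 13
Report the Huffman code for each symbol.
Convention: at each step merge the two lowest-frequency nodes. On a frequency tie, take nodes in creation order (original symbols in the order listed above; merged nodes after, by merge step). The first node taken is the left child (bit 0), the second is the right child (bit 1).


Huffman tree construction:
Step 1: Merge G(13) + H(13) = 26
Step 2: Merge J(24) + (G+H)(26) = 50
Read each symbol's code off the tree from the root (left child = 0, right child = 1).

Codes:
  G: 10 (length 2)
  J: 0 (length 1)
  H: 11 (length 2)
Average code length: 76/50 = 1.5200 bits/symbol


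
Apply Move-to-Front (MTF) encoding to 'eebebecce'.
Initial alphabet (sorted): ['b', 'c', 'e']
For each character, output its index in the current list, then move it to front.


MTF encoding:
'e': index 2 in ['b', 'c', 'e'] -> ['e', 'b', 'c']
'e': index 0 in ['e', 'b', 'c'] -> ['e', 'b', 'c']
'b': index 1 in ['e', 'b', 'c'] -> ['b', 'e', 'c']
'e': index 1 in ['b', 'e', 'c'] -> ['e', 'b', 'c']
'b': index 1 in ['e', 'b', 'c'] -> ['b', 'e', 'c']
'e': index 1 in ['b', 'e', 'c'] -> ['e', 'b', 'c']
'c': index 2 in ['e', 'b', 'c'] -> ['c', 'e', 'b']
'c': index 0 in ['c', 'e', 'b'] -> ['c', 'e', 'b']
'e': index 1 in ['c', 'e', 'b'] -> ['e', 'c', 'b']


Output: [2, 0, 1, 1, 1, 1, 2, 0, 1]


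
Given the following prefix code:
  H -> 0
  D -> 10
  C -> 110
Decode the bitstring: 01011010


Decoding step by step:
Bits 0 -> H
Bits 10 -> D
Bits 110 -> C
Bits 10 -> D


Decoded message: HDCD


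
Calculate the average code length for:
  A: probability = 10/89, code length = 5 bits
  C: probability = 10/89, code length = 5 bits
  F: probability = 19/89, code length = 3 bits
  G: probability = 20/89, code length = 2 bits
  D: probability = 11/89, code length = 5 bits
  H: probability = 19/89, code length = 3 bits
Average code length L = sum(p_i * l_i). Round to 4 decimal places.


Weighted contributions p_i * l_i:
  A: (10/89) * 5 = 50/89
  C: (10/89) * 5 = 50/89
  F: (19/89) * 3 = 57/89
  G: (20/89) * 2 = 40/89
  D: (11/89) * 5 = 55/89
  H: (19/89) * 3 = 57/89
Sum = (50 + 50 + 57 + 40 + 55 + 57)/89 = 309/89

L = 309/89 = 3.4719 bits/symbol


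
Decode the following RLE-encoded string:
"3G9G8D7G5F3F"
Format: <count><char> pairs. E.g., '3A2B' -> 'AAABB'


Expanding each <count><char> pair:
  3G -> 'GGG'
  9G -> 'GGGGGGGGG'
  8D -> 'DDDDDDDD'
  7G -> 'GGGGGGG'
  5F -> 'FFFFF'
  3F -> 'FFF'

Decoded = GGGGGGGGGGGGDDDDDDDDGGGGGGGFFFFFFFF


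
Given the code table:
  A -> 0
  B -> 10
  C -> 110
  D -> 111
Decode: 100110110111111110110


Decoding:
10 -> B
0 -> A
110 -> C
110 -> C
111 -> D
111 -> D
110 -> C
110 -> C


Result: BACCDDCC


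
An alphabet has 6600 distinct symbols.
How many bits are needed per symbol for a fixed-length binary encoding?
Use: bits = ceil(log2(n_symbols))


log2(6600) = 12.6883
Bracket: 2^12 = 4096 < 6600 <= 2^13 = 8192
So ceil(log2(6600)) = 13

bits = ceil(log2(6600)) = ceil(12.6883) = 13 bits


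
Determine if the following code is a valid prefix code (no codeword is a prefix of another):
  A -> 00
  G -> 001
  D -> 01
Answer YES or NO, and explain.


Checking each pair (does one codeword prefix another?):
  A='00' vs G='001': prefix -- VIOLATION

NO -- this is NOT a valid prefix code. A (00) is a prefix of G (001).


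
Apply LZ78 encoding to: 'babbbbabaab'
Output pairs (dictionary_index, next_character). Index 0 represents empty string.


LZ78 encoding steps:
Dictionary: {0: ''}
Step 1: w='' (idx 0), next='b' -> output (0, 'b'), add 'b' as idx 1
Step 2: w='' (idx 0), next='a' -> output (0, 'a'), add 'a' as idx 2
Step 3: w='b' (idx 1), next='b' -> output (1, 'b'), add 'bb' as idx 3
Step 4: w='bb' (idx 3), next='a' -> output (3, 'a'), add 'bba' as idx 4
Step 5: w='b' (idx 1), next='a' -> output (1, 'a'), add 'ba' as idx 5
Step 6: w='a' (idx 2), next='b' -> output (2, 'b'), add 'ab' as idx 6


Encoded: [(0, 'b'), (0, 'a'), (1, 'b'), (3, 'a'), (1, 'a'), (2, 'b')]


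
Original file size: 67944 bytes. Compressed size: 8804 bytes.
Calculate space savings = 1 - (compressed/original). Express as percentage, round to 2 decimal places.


ratio = compressed/original = 8804/67944 = 0.129577
savings = 1 - ratio = 1 - 0.129577 = 0.870423
as a percentage: 0.870423 * 100 = 87.04%

Space savings = 1 - 8804/67944 = 87.04%


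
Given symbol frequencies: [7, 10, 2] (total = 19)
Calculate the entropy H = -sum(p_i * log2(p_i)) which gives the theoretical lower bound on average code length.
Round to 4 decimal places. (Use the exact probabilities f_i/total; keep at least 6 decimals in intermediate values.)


Per-symbol terms -p_i * log2(p_i) with p_i = f_i/19:
  p = 7/19 = 0.368421: log2(p) = -1.440573, -p*log2(p) = 0.530737
  p = 10/19 = 0.526316: log2(p) = -0.925999, -p*log2(p) = 0.487368
  p = 2/19 = 0.105263: log2(p) = -3.247928, -p*log2(p) = 0.341887
H = 0.530737 + 0.487368 + 0.341887 = 1.359992

H = 1.36 bits/symbol


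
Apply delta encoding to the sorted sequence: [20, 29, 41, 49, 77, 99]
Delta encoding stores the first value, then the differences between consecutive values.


First value: 20
Deltas:
  29 - 20 = 9
  41 - 29 = 12
  49 - 41 = 8
  77 - 49 = 28
  99 - 77 = 22


Delta encoded: [20, 9, 12, 8, 28, 22]


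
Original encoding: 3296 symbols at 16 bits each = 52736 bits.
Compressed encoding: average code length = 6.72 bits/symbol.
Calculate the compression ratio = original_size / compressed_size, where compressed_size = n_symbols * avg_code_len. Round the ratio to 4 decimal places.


original_size = n_symbols * orig_bits = 3296 * 16 = 52736 bits
compressed_size = n_symbols * avg_code_len = 3296 * 6.72 = 22149.12 bits
ratio = original_size / compressed_size = 52736 / 22149.12 = 2.381

Compression ratio = 2.381


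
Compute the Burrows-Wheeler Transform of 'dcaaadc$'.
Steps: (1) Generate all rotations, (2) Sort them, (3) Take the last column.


Rotations (sorted):
  0: $dcaaadc -> last char: c
  1: aaadc$dc -> last char: c
  2: aadc$dca -> last char: a
  3: adc$dcaa -> last char: a
  4: c$dcaaad -> last char: d
  5: caaadc$d -> last char: d
  6: dc$dcaaa -> last char: a
  7: dcaaadc$ -> last char: $


BWT = ccaadda$


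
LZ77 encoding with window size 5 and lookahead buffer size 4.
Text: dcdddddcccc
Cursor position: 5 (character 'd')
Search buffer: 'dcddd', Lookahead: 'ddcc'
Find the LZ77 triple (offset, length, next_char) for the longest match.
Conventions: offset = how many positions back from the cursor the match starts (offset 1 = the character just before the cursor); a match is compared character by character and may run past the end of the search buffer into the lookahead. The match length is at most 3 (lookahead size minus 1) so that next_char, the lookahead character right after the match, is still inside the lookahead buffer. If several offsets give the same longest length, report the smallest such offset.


Try each offset into the search buffer:
  offset=1 (pos 4, char 'd'): match length 2
  offset=2 (pos 3, char 'd'): match length 2
  offset=3 (pos 2, char 'd'): match length 2
  offset=4 (pos 1, char 'c'): match length 0
  offset=5 (pos 0, char 'd'): match length 1
Longest match has length 2, found at offsets 1, 2, 3; take the smallest, offset 1.
next_char = character at position 5 + 2 = 7 -> 'c'

Best match: offset=1, length=2 (matching 'dd' starting at position 4)
LZ77 triple: (1, 2, 'c')


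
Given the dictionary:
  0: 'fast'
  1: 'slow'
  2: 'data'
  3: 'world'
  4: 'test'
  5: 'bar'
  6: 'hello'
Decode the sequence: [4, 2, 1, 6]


Look up each index in the dictionary:
  4 -> 'test'
  2 -> 'data'
  1 -> 'slow'
  6 -> 'hello'

Decoded: "test data slow hello"


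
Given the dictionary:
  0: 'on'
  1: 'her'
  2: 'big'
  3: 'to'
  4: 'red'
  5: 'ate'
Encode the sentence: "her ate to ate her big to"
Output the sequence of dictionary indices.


Look up each word in the dictionary:
  'her' -> 1
  'ate' -> 5
  'to' -> 3
  'ate' -> 5
  'her' -> 1
  'big' -> 2
  'to' -> 3

Encoded: [1, 5, 3, 5, 1, 2, 3]


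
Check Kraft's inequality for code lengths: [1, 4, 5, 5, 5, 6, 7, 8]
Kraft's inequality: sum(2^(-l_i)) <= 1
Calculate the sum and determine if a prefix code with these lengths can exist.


Sum = 2^(-1) + 2^(-4) + 2^(-5) + 2^(-5) + 2^(-5) + 2^(-6) + 2^(-7) + 2^(-8)
    = 0.5 + 0.0625 + 0.03125 + 0.03125 + 0.03125 + 0.015625 + 0.0078125 + 0.00390625
    = 175/256 = 0.68359375
Since 0.68359375 <= 1, Kraft's inequality IS satisfied.
A prefix code with these lengths CAN exist.

Kraft sum = 0.68359375. Satisfied.


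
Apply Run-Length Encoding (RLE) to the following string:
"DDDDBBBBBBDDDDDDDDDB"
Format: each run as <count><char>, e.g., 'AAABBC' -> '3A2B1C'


Scanning runs left to right:
  i=0: run of 'D' x 4 -> '4D'
  i=4: run of 'B' x 6 -> '6B'
  i=10: run of 'D' x 9 -> '9D'
  i=19: run of 'B' x 1 -> '1B'

RLE = 4D6B9D1B
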